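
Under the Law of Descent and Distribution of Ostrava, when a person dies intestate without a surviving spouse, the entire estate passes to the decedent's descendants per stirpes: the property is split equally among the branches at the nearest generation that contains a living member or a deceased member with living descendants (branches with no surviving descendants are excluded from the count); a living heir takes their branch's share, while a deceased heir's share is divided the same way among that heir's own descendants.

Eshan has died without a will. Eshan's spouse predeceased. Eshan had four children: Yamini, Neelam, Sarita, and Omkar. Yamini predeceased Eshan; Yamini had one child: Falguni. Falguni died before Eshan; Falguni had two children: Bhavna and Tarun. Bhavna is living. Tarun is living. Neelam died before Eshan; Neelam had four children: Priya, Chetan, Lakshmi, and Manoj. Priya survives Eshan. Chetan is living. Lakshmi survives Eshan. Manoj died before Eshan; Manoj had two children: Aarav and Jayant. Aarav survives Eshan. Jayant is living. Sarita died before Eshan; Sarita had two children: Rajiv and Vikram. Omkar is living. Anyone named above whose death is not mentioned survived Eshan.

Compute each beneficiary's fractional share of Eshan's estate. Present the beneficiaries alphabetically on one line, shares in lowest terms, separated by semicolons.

There is no surviving spouse, so the entire estate passes to Eshan's descendants per stirpes.
The estate is divided into 4 equal shares of 1/4 among Yamini, Neelam, Sarita, Omkar.
Yamini predeceased; the 1/4 allotted to Yamini's branch passes to Yamini's issue by representation.
Falguni's line is the sole branch at this level, so the full 1/4 passes to Falguni's issue by representation.
The 1/4 is divided into 2 equal shares of 1/8 among Bhavna, Tarun.
Bhavna is living and takes 1/8.
Tarun is living and takes 1/8.
Neelam predeceased; the 1/4 allotted to Neelam's branch passes to Neelam's issue by representation.
The 1/4 is divided into 4 equal shares of 1/16 among Priya, Chetan, Lakshmi, Manoj.
Priya is living and takes 1/16.
Chetan is living and takes 1/16.
Lakshmi is living and takes 1/16.
Manoj predeceased; the 1/16 allotted to Manoj's branch passes to Manoj's issue by representation.
The 1/16 is divided into 2 equal shares of 1/32 among Aarav, Jayant.
Aarav is living and takes 1/32.
Jayant is living and takes 1/32.
Sarita predeceased; the 1/4 allotted to Sarita's branch passes to Sarita's issue by representation.
The 1/4 is divided into 2 equal shares of 1/8 among Rajiv, Vikram.
Rajiv is living and takes 1/8.
Vikram is living and takes 1/8.
Omkar is living and takes 1/4.

Aarav 1/32; Bhavna 1/8; Chetan 1/16; Jayant 1/32; Lakshmi 1/16; Omkar 1/4; Priya 1/16; Rajiv 1/8; Tarun 1/8; Vikram 1/8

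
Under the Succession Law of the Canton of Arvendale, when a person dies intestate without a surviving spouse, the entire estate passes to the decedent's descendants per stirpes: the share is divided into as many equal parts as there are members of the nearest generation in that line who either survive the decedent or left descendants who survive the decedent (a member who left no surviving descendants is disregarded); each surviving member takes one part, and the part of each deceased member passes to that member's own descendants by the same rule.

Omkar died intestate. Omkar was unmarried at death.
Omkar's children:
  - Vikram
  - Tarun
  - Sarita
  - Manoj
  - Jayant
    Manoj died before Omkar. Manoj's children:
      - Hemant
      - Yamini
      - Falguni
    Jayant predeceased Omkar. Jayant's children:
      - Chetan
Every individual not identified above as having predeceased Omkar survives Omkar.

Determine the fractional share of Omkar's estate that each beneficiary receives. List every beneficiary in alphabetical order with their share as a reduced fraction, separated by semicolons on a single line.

There is no surviving spouse, so the entire estate passes to Omkar's descendants per stirpes.
The estate is divided into 5 equal shares of 1/5 among Vikram, Tarun, Sarita, Manoj, Jayant.
Vikram is living and takes 1/5.
Tarun is living and takes 1/5.
Sarita is living and takes 1/5.
Manoj predeceased; the 1/5 allotted to Manoj's branch passes to Manoj's issue by representation.
The 1/5 is divided into 3 equal shares of 1/15 among Hemant, Yamini, Falguni.
Hemant is living and takes 1/15.
Yamini is living and takes 1/15.
Falguni is living and takes 1/15.
Jayant predeceased; the 1/5 allotted to Jayant's branch passes to Jayant's issue by representation.
Chetan is the sole taker at this level and receives the full 1/5.

Chetan 1/5; Falguni 1/15; Hemant 1/15; Sarita 1/5; Tarun 1/5; Vikram 1/5; Yamini 1/15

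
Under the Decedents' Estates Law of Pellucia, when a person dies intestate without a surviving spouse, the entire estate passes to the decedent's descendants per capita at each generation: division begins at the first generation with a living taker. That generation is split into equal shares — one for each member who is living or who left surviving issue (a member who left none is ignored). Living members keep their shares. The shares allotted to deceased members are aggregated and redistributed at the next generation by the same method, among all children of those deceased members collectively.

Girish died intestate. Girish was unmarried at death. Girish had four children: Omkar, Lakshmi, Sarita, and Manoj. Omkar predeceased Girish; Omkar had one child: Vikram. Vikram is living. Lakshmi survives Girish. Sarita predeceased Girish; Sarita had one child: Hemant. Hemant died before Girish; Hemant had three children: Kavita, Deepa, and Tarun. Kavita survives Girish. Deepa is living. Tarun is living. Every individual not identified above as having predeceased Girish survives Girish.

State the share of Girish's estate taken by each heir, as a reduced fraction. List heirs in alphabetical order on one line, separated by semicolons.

Deepa 1/12; Kavita 1/12; Lakshmi 1/4; Manoj 1/4; Tarun 1/12; Vikram 1/4

There is no surviving spouse, so the entire estate passes to Girish's descendants per capita at each generation.
At generation 1 (Omkar, Lakshmi, Sarita, Manoj) there are 4 shares of (1)/4 = 1/4 each.
Living: Lakshmi and Manoj — each takes 1/4.
Deceased: Omkar and Sarita. Their combined 1/2 is pooled and carried to generation 2.
At generation 2 (Vikram, Hemant) there are 2 shares of (1/2)/2 = 1/4 each.
Living: Vikram — each takes 1/4.
Deceased: Hemant. That 1/4 share is carried to generation 3.
At generation 3 (Kavita, Deepa, Tarun) there are 3 shares of (1/4)/3 = 1/12 each.
Living: Kavita, Deepa, and Tarun — each takes 1/12.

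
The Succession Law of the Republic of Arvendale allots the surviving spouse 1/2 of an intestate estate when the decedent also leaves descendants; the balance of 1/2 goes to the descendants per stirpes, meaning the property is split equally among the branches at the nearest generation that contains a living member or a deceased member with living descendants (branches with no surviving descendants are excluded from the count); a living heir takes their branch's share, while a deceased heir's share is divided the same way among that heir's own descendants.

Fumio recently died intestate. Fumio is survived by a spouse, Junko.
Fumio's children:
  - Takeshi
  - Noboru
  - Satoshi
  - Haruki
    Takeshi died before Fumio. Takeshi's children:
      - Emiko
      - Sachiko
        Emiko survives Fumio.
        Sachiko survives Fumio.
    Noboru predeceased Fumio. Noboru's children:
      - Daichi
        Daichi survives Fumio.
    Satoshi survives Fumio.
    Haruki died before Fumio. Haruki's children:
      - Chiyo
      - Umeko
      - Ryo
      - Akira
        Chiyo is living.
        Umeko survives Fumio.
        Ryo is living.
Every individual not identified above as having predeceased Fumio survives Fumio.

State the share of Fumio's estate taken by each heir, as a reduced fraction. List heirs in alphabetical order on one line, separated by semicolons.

Junko, as surviving spouse, takes 1/2.
The remaining 1/2 passes to Fumio's descendants per stirpes.
The 1/2 is divided into 4 equal shares of 1/8 among Takeshi, Noboru, Satoshi, Haruki.
Takeshi predeceased; the 1/8 allotted to Takeshi's branch passes to Takeshi's issue by representation.
The 1/8 is divided into 2 equal shares of 1/16 among Emiko, Sachiko.
Emiko is living and takes 1/16.
Sachiko is living and takes 1/16.
Noboru predeceased; the 1/8 allotted to Noboru's branch passes to Noboru's issue by representation.
Daichi is the sole taker at this level and receives the full 1/8.
Satoshi is living and takes 1/8.
Haruki predeceased; the 1/8 allotted to Haruki's branch passes to Haruki's issue by representation.
The 1/8 is divided into 4 equal shares of 1/32 among Chiyo, Umeko, Ryo, Akira.
Chiyo is living and takes 1/32.
Umeko is living and takes 1/32.
Ryo is living and takes 1/32.
Akira is living and takes 1/32.

Akira 1/32; Chiyo 1/32; Daichi 1/8; Emiko 1/16; Junko 1/2; Ryo 1/32; Sachiko 1/16; Satoshi 1/8; Umeko 1/32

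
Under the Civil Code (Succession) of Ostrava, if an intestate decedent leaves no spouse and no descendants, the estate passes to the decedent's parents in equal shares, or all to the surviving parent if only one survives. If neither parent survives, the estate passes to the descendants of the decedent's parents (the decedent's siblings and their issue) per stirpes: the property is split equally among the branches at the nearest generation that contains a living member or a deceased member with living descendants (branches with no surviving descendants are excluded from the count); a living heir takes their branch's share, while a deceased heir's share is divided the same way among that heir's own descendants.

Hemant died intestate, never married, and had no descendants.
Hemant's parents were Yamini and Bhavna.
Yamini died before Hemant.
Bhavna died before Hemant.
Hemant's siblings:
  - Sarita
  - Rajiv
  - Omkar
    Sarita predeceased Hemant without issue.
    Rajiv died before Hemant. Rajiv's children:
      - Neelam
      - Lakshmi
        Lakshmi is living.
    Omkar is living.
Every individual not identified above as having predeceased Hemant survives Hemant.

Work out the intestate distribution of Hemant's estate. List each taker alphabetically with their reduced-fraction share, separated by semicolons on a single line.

Lakshmi 1/4; Neelam 1/4; Omkar 1/2

Neither parent survives and there are no descendants, so the estate passes to Hemant's siblings and their issue per stirpes.
Sarita left no surviving issue, so that branch lapses and is disregarded.
The estate is divided into 2 equal shares of 1/2 among Rajiv, Omkar.
Rajiv predeceased; the 1/2 allotted to Rajiv's branch passes to Rajiv's issue by representation.
The 1/2 is divided into 2 equal shares of 1/4 among Neelam, Lakshmi.
Neelam is living and takes 1/4.
Lakshmi is living and takes 1/4.
Omkar is living and takes 1/2.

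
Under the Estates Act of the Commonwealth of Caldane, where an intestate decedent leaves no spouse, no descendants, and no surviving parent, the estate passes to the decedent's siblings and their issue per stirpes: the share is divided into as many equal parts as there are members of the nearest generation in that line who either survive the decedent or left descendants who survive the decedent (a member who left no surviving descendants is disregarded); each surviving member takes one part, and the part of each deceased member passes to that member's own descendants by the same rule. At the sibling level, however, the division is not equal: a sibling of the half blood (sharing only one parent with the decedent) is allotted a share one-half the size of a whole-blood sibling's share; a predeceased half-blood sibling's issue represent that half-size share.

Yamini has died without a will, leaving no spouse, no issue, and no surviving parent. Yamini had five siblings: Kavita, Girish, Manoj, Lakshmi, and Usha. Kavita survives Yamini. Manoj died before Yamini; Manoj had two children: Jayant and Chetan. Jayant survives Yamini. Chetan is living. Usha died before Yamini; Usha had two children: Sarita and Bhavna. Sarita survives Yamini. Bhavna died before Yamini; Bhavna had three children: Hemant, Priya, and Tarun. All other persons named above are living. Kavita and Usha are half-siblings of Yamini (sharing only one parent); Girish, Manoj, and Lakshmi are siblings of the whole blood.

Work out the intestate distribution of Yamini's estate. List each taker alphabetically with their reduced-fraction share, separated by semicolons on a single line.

Chetan 1/8; Girish 1/4; Hemant 1/48; Jayant 1/8; Kavita 1/8; Lakshmi 1/4; Priya 1/48; Sarita 1/16; Tarun 1/48

No spouse, descendants, or parent survives, so the estate passes to Yamini's siblings per stirpes.
Half-blood siblings count for one-half the weight of whole-blood siblings at the initial division.
Dividing 1 in proportion to weights (total weight 4): Kavita (weight 1/2) → 1/8; Girish (weight 1) → 1/4; Manoj (weight 1) → 1/4; Lakshmi (weight 1) → 1/4; Usha (weight 1/2) → 1/8.
Kavita is living and takes 1/8.
Girish is living and takes 1/4.
Manoj predeceased; the 1/4 allotted to Manoj's branch passes to Manoj's issue by representation.
The 1/4 is divided into 2 equal shares of 1/8 among Jayant, Chetan.
Jayant is living and takes 1/8.
Chetan is living and takes 1/8.
Lakshmi is living and takes 1/4.
Usha predeceased; the 1/8 allotted to Usha's branch passes to Usha's issue by representation.
The 1/8 is divided into 2 equal shares of 1/16 among Sarita, Bhavna.
Sarita is living and takes 1/16.
Bhavna predeceased; the 1/16 allotted to Bhavna's branch passes to Bhavna's issue by representation.
The 1/16 is divided into 3 equal shares of 1/48 among Hemant, Priya, Tarun.
Hemant is living and takes 1/48.
Priya is living and takes 1/48.
Tarun is living and takes 1/48.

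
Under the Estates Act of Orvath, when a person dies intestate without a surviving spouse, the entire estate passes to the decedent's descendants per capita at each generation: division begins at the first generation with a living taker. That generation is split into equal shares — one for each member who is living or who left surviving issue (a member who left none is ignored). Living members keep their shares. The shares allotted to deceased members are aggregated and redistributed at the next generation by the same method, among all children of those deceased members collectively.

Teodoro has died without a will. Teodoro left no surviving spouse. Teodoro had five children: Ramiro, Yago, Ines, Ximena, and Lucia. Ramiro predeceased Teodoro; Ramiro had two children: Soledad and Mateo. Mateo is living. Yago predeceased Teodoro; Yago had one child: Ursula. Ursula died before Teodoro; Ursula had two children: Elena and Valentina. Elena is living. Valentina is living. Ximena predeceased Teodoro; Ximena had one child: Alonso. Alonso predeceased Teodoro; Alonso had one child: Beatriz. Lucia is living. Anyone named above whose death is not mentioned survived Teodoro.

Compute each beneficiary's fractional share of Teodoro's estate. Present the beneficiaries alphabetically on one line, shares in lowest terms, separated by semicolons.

Beatriz 1/10; Elena 1/10; Ines 1/5; Lucia 1/5; Mateo 3/20; Soledad 3/20; Valentina 1/10

There is no surviving spouse, so the entire estate passes to Teodoro's descendants per capita at each generation.
At generation 1 (Ramiro, Yago, Ines, Ximena, Lucia) there are 5 shares of (1)/5 = 1/5 each.
Living: Ines and Lucia — each takes 1/5.
Deceased: Ramiro, Yago, and Ximena. Their combined 3/5 is pooled and carried to generation 2.
At generation 2 (Soledad, Mateo, Ursula, Alonso) there are 4 shares of (3/5)/4 = 3/20 each.
Living: Soledad and Mateo — each takes 3/20.
Deceased: Ursula and Alonso. Their combined 3/10 is pooled and carried to generation 3.
At generation 3 (Elena, Valentina, Beatriz) there are 3 shares of (3/10)/3 = 1/10 each.
Living: Elena, Valentina, and Beatriz — each takes 1/10.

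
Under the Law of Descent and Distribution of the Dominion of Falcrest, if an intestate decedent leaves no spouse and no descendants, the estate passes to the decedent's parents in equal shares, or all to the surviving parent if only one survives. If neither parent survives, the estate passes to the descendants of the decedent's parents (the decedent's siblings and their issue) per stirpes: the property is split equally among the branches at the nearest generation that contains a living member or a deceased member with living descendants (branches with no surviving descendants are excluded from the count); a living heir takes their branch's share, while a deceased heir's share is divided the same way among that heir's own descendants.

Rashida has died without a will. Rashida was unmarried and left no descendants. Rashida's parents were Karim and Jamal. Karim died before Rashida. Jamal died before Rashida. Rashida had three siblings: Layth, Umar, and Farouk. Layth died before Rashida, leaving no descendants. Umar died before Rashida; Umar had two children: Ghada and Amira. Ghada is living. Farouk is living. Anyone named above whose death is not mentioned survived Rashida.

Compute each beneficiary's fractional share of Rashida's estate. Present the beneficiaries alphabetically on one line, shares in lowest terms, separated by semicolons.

Amira 1/4; Farouk 1/2; Ghada 1/4

Neither parent survives and there are no descendants, so the estate passes to Rashida's siblings and their issue per stirpes.
Layth left no surviving issue, so that branch lapses and is disregarded.
The estate is divided into 2 equal shares of 1/2 among Umar, Farouk.
Umar predeceased; the 1/2 allotted to Umar's branch passes to Umar's issue by representation.
The 1/2 is divided into 2 equal shares of 1/4 among Ghada, Amira.
Ghada is living and takes 1/4.
Amira is living and takes 1/4.
Farouk is living and takes 1/2.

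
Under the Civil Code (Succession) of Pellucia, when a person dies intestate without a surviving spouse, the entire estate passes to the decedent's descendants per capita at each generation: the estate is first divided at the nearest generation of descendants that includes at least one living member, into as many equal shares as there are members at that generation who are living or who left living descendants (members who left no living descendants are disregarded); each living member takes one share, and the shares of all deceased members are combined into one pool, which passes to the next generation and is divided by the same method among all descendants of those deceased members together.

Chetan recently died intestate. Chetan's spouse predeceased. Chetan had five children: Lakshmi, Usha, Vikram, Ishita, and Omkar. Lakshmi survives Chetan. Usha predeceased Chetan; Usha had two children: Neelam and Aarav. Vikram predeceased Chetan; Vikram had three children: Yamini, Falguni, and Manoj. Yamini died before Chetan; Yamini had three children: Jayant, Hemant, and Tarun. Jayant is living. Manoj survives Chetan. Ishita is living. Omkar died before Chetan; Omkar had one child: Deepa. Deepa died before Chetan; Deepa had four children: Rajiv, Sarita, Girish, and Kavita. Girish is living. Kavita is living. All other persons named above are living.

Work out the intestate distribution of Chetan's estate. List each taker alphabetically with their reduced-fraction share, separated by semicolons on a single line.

There is no surviving spouse, so the entire estate passes to Chetan's descendants per capita at each generation.
At generation 1 (Lakshmi, Usha, Vikram, Ishita, Omkar) there are 5 shares of (1)/5 = 1/5 each.
Living: Lakshmi and Ishita — each takes 1/5.
Deceased: Usha, Vikram, and Omkar. Their combined 3/5 is pooled and carried to generation 2.
At generation 2 (Neelam, Aarav, Yamini, Falguni, Manoj, Deepa) there are 6 shares of (3/5)/6 = 1/10 each.
Living: Neelam, Aarav, Falguni, and Manoj — each takes 1/10.
Deceased: Yamini and Deepa. Their combined 1/5 is pooled and carried to generation 3.
At generation 3 (Jayant, Hemant, Tarun, Rajiv, Sarita, Girish, Kavita) there are 7 shares of (1/5)/7 = 1/35 each.
Living: Jayant, Hemant, Tarun, Rajiv, Sarita, Girish, and Kavita — each takes 1/35.

Aarav 1/10; Falguni 1/10; Girish 1/35; Hemant 1/35; Ishita 1/5; Jayant 1/35; Kavita 1/35; Lakshmi 1/5; Manoj 1/10; Neelam 1/10; Rajiv 1/35; Sarita 1/35; Tarun 1/35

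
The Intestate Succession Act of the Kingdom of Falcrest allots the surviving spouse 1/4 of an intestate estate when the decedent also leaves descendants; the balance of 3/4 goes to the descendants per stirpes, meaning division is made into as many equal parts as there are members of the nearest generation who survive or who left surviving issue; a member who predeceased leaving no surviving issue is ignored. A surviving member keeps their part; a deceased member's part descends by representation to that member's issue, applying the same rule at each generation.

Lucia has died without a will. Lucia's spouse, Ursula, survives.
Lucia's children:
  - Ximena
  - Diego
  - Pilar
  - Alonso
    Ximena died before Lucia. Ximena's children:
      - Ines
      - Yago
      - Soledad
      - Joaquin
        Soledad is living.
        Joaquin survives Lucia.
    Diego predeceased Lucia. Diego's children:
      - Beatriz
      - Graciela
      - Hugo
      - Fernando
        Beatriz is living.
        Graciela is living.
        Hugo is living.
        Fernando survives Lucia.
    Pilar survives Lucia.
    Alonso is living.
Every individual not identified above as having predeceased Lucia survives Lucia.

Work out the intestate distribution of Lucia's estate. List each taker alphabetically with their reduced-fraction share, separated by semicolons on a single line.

Alonso 3/16; Beatriz 3/64; Fernando 3/64; Graciela 3/64; Hugo 3/64; Ines 3/64; Joaquin 3/64; Pilar 3/16; Soledad 3/64; Ursula 1/4; Yago 3/64

Ursula, as surviving spouse, takes 1/4.
The remaining 3/4 passes to Lucia's descendants per stirpes.
The 3/4 is divided into 4 equal shares of 3/16 among Ximena, Diego, Pilar, Alonso.
Ximena predeceased; the 3/16 allotted to Ximena's branch passes to Ximena's issue by representation.
The 3/16 is divided into 4 equal shares of 3/64 among Ines, Yago, Soledad, Joaquin.
Ines is living and takes 3/64.
Yago is living and takes 3/64.
Soledad is living and takes 3/64.
Joaquin is living and takes 3/64.
Diego predeceased; the 3/16 allotted to Diego's branch passes to Diego's issue by representation.
The 3/16 is divided into 4 equal shares of 3/64 among Beatriz, Graciela, Hugo, Fernando.
Beatriz is living and takes 3/64.
Graciela is living and takes 3/64.
Hugo is living and takes 3/64.
Fernando is living and takes 3/64.
Pilar is living and takes 3/16.
Alonso is living and takes 3/16.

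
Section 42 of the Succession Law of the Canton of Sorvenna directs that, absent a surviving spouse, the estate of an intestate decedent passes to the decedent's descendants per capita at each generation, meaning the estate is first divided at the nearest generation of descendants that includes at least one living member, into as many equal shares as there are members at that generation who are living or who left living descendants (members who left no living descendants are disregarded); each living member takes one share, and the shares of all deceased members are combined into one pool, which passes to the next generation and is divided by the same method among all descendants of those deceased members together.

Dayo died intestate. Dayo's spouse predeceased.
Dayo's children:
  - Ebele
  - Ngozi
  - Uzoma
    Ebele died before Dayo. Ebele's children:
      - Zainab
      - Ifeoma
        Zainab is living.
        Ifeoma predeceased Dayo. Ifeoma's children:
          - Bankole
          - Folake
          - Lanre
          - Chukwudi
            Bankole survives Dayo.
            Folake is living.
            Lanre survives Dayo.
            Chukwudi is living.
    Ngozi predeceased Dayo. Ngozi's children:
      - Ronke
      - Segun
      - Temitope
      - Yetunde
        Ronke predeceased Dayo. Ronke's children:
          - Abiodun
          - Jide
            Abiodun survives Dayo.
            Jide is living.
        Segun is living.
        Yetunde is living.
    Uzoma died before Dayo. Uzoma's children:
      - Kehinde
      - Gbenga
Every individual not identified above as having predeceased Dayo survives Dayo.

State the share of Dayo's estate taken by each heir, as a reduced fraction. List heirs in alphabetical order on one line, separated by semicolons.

Abiodun 1/24; Bankole 1/24; Chukwudi 1/24; Folake 1/24; Gbenga 1/8; Jide 1/24; Kehinde 1/8; Lanre 1/24; Segun 1/8; Temitope 1/8; Yetunde 1/8; Zainab 1/8

There is no surviving spouse, so the entire estate passes to Dayo's descendants per capita at each generation.
No one at generation 1 (Ebele, Ngozi, Uzoma) is living; moving to the next generation.
At generation 2 (Zainab, Ifeoma, Ronke, Segun, Temitope, Yetunde, Kehinde, Gbenga) there are 8 shares of (1)/8 = 1/8 each.
Living: Zainab, Segun, Temitope, Yetunde, Kehinde, and Gbenga — each takes 1/8.
Deceased: Ifeoma and Ronke. Their combined 1/4 is pooled and carried to generation 3.
At generation 3 (Bankole, Folake, Lanre, Chukwudi, Abiodun, Jide) there are 6 shares of (1/4)/6 = 1/24 each.
Living: Bankole, Folake, Lanre, Chukwudi, Abiodun, and Jide — each takes 1/24.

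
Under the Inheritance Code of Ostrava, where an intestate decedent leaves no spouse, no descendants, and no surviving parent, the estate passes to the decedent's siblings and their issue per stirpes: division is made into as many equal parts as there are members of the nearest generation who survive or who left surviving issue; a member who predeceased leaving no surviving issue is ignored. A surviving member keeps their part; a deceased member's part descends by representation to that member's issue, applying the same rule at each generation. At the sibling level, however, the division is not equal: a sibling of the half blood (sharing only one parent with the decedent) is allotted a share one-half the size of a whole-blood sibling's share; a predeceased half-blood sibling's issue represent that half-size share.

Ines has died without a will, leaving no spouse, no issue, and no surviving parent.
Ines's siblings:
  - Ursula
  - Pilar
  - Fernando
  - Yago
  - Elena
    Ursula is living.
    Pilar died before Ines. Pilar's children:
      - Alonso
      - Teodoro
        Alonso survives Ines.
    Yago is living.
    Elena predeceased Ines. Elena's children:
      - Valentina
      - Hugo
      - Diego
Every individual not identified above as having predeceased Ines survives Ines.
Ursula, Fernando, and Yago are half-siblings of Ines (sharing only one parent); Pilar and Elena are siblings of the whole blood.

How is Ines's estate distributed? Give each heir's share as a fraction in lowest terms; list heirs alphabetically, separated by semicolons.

Alonso 1/7; Diego 2/21; Fernando 1/7; Hugo 2/21; Teodoro 1/7; Ursula 1/7; Valentina 2/21; Yago 1/7

No spouse, descendants, or parent survives, so the estate passes to Ines's siblings per stirpes.
Half-blood siblings count for one-half the weight of whole-blood siblings at the initial division.
Dividing 1 in proportion to weights (total weight 7/2): Ursula (weight 1/2) → 1/7; Pilar (weight 1) → 2/7; Fernando (weight 1/2) → 1/7; Yago (weight 1/2) → 1/7; Elena (weight 1) → 2/7.
Ursula is living and takes 1/7.
Pilar predeceased; the 2/7 allotted to Pilar's branch passes to Pilar's issue by representation.
The 2/7 is divided into 2 equal shares of 1/7 among Alonso, Teodoro.
Alonso is living and takes 1/7.
Teodoro is living and takes 1/7.
Fernando is living and takes 1/7.
Yago is living and takes 1/7.
Elena predeceased; the 2/7 allotted to Elena's branch passes to Elena's issue by representation.
The 2/7 is divided into 3 equal shares of 2/21 among Valentina, Hugo, Diego.
Valentina is living and takes 2/21.
Hugo is living and takes 2/21.
Diego is living and takes 2/21.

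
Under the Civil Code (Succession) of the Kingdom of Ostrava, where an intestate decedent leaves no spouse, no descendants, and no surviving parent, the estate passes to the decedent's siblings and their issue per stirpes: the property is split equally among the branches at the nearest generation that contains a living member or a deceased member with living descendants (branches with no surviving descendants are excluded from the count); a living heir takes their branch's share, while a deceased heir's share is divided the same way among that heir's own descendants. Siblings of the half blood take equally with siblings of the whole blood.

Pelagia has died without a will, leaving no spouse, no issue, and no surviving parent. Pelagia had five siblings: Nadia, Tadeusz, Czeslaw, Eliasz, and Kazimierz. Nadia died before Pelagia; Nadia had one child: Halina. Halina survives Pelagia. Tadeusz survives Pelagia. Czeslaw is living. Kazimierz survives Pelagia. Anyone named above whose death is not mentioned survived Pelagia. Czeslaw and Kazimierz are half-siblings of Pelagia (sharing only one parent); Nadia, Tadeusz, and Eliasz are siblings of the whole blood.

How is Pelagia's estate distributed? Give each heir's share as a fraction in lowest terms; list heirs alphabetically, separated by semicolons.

No spouse, descendants, or parent survives, so the estate passes to Pelagia's siblings per stirpes.
Half-blood and whole-blood siblings take equally under the stated rule.
The estate is divided into 5 equal shares of 1/5 among Nadia, Tadeusz, Czeslaw, Eliasz, Kazimierz.
Nadia predeceased; the 1/5 allotted to Nadia's branch passes to Nadia's issue by representation.
Halina is the sole taker at this level and receives the full 1/5.
Tadeusz is living and takes 1/5.
Czeslaw is living and takes 1/5.
Eliasz is living and takes 1/5.
Kazimierz is living and takes 1/5.

Czeslaw 1/5; Eliasz 1/5; Halina 1/5; Kazimierz 1/5; Tadeusz 1/5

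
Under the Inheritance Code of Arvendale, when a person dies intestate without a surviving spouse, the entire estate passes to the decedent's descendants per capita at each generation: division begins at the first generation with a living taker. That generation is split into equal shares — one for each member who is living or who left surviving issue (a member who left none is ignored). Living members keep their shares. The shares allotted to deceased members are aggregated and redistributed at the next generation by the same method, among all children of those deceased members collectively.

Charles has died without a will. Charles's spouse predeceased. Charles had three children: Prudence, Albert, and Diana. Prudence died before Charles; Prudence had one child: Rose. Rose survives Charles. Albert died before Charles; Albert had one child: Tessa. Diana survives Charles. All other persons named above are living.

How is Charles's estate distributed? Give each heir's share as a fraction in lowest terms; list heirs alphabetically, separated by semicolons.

Diana 1/3; Rose 1/3; Tessa 1/3

There is no surviving spouse, so the entire estate passes to Charles's descendants per capita at each generation.
At generation 1 (Prudence, Albert, Diana) there are 3 shares of (1)/3 = 1/3 each.
Living: Diana — each takes 1/3.
Deceased: Prudence and Albert. Their combined 2/3 is pooled and carried to generation 2.
At generation 2 (Rose, Tessa) there are 2 shares of (2/3)/2 = 1/3 each.
Living: Rose and Tessa — each takes 1/3.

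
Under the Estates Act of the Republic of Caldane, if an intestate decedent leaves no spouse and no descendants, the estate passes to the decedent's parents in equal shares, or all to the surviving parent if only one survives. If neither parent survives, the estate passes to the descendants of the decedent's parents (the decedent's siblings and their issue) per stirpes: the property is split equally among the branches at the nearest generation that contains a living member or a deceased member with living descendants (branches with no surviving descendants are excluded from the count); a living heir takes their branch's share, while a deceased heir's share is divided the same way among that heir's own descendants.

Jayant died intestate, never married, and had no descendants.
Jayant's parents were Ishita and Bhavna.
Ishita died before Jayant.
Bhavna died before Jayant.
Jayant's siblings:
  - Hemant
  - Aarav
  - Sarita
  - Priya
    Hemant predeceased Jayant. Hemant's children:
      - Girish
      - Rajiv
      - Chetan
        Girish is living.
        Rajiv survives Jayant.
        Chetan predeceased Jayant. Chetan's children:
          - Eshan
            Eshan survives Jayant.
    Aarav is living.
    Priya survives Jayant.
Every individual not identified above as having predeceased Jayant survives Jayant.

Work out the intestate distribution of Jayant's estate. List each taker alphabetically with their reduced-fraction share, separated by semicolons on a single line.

Neither parent survives and there are no descendants, so the estate passes to Jayant's siblings and their issue per stirpes.
The estate is divided into 4 equal shares of 1/4 among Hemant, Aarav, Sarita, Priya.
Hemant predeceased; the 1/4 allotted to Hemant's branch passes to Hemant's issue by representation.
The 1/4 is divided into 3 equal shares of 1/12 among Girish, Rajiv, Chetan.
Girish is living and takes 1/12.
Rajiv is living and takes 1/12.
Chetan predeceased; the 1/12 allotted to Chetan's branch passes to Chetan's issue by representation.
Eshan is the sole taker at this level and receives the full 1/12.
Aarav is living and takes 1/4.
Sarita is living and takes 1/4.
Priya is living and takes 1/4.

Aarav 1/4; Eshan 1/12; Girish 1/12; Priya 1/4; Rajiv 1/12; Sarita 1/4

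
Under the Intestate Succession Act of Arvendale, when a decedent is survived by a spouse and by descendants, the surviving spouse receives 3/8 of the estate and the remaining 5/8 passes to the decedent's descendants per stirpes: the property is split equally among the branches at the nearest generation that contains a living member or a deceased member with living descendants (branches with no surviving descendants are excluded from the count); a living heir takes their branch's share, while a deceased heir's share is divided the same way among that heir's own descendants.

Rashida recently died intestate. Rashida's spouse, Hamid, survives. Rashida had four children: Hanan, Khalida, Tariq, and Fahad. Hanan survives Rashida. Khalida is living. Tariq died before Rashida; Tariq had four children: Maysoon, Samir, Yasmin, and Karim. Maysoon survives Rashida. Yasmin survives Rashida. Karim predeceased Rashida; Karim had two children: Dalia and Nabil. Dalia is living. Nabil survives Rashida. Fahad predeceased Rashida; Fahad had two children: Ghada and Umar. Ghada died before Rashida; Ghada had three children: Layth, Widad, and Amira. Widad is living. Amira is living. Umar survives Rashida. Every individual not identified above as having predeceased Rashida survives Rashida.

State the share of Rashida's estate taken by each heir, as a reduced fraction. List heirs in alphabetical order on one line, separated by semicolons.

Amira 5/192; Dalia 5/256; Hamid 3/8; Hanan 5/32; Khalida 5/32; Layth 5/192; Maysoon 5/128; Nabil 5/256; Samir 5/128; Umar 5/64; Widad 5/192; Yasmin 5/128

Hamid, as surviving spouse, takes 3/8.
The remaining 5/8 passes to Rashida's descendants per stirpes.
The 5/8 is divided into 4 equal shares of 5/32 among Hanan, Khalida, Tariq, Fahad.
Hanan is living and takes 5/32.
Khalida is living and takes 5/32.
Tariq predeceased; the 5/32 allotted to Tariq's branch passes to Tariq's issue by representation.
The 5/32 is divided into 4 equal shares of 5/128 among Maysoon, Samir, Yasmin, Karim.
Maysoon is living and takes 5/128.
Samir is living and takes 5/128.
Yasmin is living and takes 5/128.
Karim predeceased; the 5/128 allotted to Karim's branch passes to Karim's issue by representation.
The 5/128 is divided into 2 equal shares of 5/256 among Dalia, Nabil.
Dalia is living and takes 5/256.
Nabil is living and takes 5/256.
Fahad predeceased; the 5/32 allotted to Fahad's branch passes to Fahad's issue by representation.
The 5/32 is divided into 2 equal shares of 5/64 among Ghada, Umar.
Ghada predeceased; the 5/64 allotted to Ghada's branch passes to Ghada's issue by representation.
The 5/64 is divided into 3 equal shares of 5/192 among Layth, Widad, Amira.
Layth is living and takes 5/192.
Widad is living and takes 5/192.
Amira is living and takes 5/192.
Umar is living and takes 5/64.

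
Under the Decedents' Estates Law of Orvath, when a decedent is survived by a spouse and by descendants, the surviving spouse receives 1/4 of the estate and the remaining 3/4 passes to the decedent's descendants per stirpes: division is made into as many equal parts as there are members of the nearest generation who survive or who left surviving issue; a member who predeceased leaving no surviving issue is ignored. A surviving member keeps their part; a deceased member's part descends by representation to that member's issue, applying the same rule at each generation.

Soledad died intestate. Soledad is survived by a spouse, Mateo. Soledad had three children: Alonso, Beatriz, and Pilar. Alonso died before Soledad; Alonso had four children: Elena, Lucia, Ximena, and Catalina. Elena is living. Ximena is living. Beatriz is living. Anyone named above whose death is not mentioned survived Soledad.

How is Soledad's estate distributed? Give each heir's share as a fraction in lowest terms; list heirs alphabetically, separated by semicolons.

Mateo, as surviving spouse, takes 1/4.
The remaining 3/4 passes to Soledad's descendants per stirpes.
The 3/4 is divided into 3 equal shares of 1/4 among Alonso, Beatriz, Pilar.
Alonso predeceased; the 1/4 allotted to Alonso's branch passes to Alonso's issue by representation.
The 1/4 is divided into 4 equal shares of 1/16 among Elena, Lucia, Ximena, Catalina.
Elena is living and takes 1/16.
Lucia is living and takes 1/16.
Ximena is living and takes 1/16.
Catalina is living and takes 1/16.
Beatriz is living and takes 1/4.
Pilar is living and takes 1/4.

Beatriz 1/4; Catalina 1/16; Elena 1/16; Lucia 1/16; Mateo 1/4; Pilar 1/4; Ximena 1/16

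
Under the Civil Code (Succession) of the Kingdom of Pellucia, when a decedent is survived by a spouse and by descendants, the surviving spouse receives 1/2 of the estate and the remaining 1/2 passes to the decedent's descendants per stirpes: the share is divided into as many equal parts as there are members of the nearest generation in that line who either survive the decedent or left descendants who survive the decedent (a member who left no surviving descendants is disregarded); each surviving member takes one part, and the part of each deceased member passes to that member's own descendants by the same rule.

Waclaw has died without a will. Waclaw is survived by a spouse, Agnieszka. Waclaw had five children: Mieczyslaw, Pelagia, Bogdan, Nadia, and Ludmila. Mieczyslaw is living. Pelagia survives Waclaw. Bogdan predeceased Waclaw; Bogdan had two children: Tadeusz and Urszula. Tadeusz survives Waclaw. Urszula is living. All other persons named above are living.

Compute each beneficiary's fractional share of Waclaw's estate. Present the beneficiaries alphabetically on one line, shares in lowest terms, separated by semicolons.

Agnieszka 1/2; Ludmila 1/10; Mieczyslaw 1/10; Nadia 1/10; Pelagia 1/10; Tadeusz 1/20; Urszula 1/20

Agnieszka, as surviving spouse, takes 1/2.
The remaining 1/2 passes to Waclaw's descendants per stirpes.
The 1/2 is divided into 5 equal shares of 1/10 among Mieczyslaw, Pelagia, Bogdan, Nadia, Ludmila.
Mieczyslaw is living and takes 1/10.
Pelagia is living and takes 1/10.
Bogdan predeceased; the 1/10 allotted to Bogdan's branch passes to Bogdan's issue by representation.
The 1/10 is divided into 2 equal shares of 1/20 among Tadeusz, Urszula.
Tadeusz is living and takes 1/20.
Urszula is living and takes 1/20.
Nadia is living and takes 1/10.
Ludmila is living and takes 1/10.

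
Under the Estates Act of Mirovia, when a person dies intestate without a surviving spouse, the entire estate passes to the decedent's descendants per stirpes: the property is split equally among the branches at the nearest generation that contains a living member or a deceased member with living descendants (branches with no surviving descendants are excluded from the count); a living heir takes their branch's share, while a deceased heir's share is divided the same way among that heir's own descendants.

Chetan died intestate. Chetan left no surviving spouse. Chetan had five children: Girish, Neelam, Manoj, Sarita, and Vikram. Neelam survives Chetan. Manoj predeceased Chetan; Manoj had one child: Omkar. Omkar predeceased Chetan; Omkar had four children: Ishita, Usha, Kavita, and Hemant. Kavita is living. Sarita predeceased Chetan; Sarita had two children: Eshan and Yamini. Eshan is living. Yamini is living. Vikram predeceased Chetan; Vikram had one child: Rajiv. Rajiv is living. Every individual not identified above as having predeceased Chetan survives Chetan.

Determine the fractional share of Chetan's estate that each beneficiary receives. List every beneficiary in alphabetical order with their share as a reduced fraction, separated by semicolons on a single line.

Eshan 1/10; Girish 1/5; Hemant 1/20; Ishita 1/20; Kavita 1/20; Neelam 1/5; Rajiv 1/5; Usha 1/20; Yamini 1/10

There is no surviving spouse, so the entire estate passes to Chetan's descendants per stirpes.
The estate is divided into 5 equal shares of 1/5 among Girish, Neelam, Manoj, Sarita, Vikram.
Girish is living and takes 1/5.
Neelam is living and takes 1/5.
Manoj predeceased; the 1/5 allotted to Manoj's branch passes to Manoj's issue by representation.
Omkar's line is the sole branch at this level, so the full 1/5 passes to Omkar's issue by representation.
The 1/5 is divided into 4 equal shares of 1/20 among Ishita, Usha, Kavita, Hemant.
Ishita is living and takes 1/20.
Usha is living and takes 1/20.
Kavita is living and takes 1/20.
Hemant is living and takes 1/20.
Sarita predeceased; the 1/5 allotted to Sarita's branch passes to Sarita's issue by representation.
The 1/5 is divided into 2 equal shares of 1/10 among Eshan, Yamini.
Eshan is living and takes 1/10.
Yamini is living and takes 1/10.
Vikram predeceased; the 1/5 allotted to Vikram's branch passes to Vikram's issue by representation.
Rajiv is the sole taker at this level and receives the full 1/5.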